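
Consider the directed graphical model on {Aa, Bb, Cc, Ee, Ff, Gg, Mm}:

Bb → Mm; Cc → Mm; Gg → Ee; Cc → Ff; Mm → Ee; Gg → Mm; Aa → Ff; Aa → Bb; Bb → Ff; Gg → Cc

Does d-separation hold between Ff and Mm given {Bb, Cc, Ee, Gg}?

Yes

There are 5 undirected paths between Ff and Mm; checking each against the conditioning set {Bb, Cc, Ee, Gg}:
Path 1: Ff ← Bb → Mm
  Bb is a fork here and Bb is conditioned on, so the path is blocked at Bb.
Path 2: Ff ← Cc ← Gg → Ee ← Mm
  Cc is a chain here and Cc is conditioned on, so the path is blocked at Cc.
Path 3: Ff ← Cc ← Gg → Mm
  Cc is a chain here and Cc is conditioned on, so the path is blocked at Cc.
Path 4: Ff ← Cc → Mm
  Cc is a fork here and Cc is conditioned on, so the path is blocked at Cc.
Path 5: Ff ← Aa → Bb → Mm
  Bb is a chain here and Bb is conditioned on, so the path is blocked at Bb.
All paths are blocked; Ff ⊥ Mm | {Bb, Cc, Ee, Gg} holds.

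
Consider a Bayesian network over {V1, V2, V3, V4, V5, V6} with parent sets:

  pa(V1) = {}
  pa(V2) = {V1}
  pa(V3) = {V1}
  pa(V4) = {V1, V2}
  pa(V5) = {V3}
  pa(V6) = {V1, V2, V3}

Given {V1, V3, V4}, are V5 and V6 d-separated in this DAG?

There are 4 undirected paths between V5 and V6; checking each against the conditioning set {V1, V3, V4}:
Path 1: V5 ← V3 ← V1 → V6
  V3 is a chain here and V3 is conditioned on, so the path is blocked at V3.
Path 2: V5 ← V3 ← V1 → V4 ← V2 → V6
  V3 is a chain here and V3 is conditioned on, so the path is blocked at V3.
Path 3: V5 ← V3 ← V1 → V2 → V6
  V3 is a chain here and V3 is conditioned on, so the path is blocked at V3.
Path 4: V5 ← V3 → V6
  V3 is a fork here and V3 is conditioned on, so the path is blocked at V3.
All paths are blocked; V5 ⊥ V6 | {V1, V3, V4} holds.

Yes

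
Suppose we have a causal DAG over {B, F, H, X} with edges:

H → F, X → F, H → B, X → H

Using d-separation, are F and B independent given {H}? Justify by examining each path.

Yes

There are 2 undirected paths between F and B; checking each against the conditioning set {H}:
Path 1: F ← X → H → B
  H is a chain here and H is conditioned on, so the path is blocked at H.
Path 2: F ← H → B
  H is a fork here and H is conditioned on, so the path is blocked at H.
Every path is blocked, so F and B are d-separated given {H}.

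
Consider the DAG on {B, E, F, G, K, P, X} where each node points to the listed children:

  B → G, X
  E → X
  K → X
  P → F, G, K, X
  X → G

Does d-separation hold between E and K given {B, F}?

Yes — E and K are d-separated given {B, F}.

There are 4 undirected paths between E and K; checking each against the conditioning set {B, F}:
Path 1: E → X ← K
  X is a collider here and neither X nor any of its descendants is conditioned on, so the collider stays closed — the path is blocked at X.
Path 2: E → X ← B → G ← P → K
  X is a collider here and neither X nor any of its descendants is conditioned on, so the collider stays closed — the path is blocked at X.
Path 3: E → X ← P → K
  X is a collider here and neither X nor any of its descendants is conditioned on, so the collider stays closed — the path is blocked at X.
Path 4: E → X → G ← P → K
  G is a collider here and neither G nor any of its descendants is conditioned on, so the collider stays closed — the path is blocked at G.
Every path is blocked, so E and K are d-separated given {B, F}.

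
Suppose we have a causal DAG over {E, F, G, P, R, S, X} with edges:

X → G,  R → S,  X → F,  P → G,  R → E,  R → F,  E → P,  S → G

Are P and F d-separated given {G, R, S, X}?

Yes

Enumerating the 4 paths from P to F and testing each for blocking by {G, R, S, X}:
  1. P → G ← S ← R → F — G:collider[open]; S:chain[blocks]; R:fork[blocks] ⇒ blocked
  2. P → G ← X → F — G:collider[open]; X:fork[blocks] ⇒ blocked
  3. P ← E ← R → S → G ← X → F — E:chain[open]; R:fork[blocks]; S:chain[blocks]; G:collider[open]; X:fork[blocks] ⇒ blocked
  4. P ← E ← R → F — E:chain[open]; R:fork[blocks] ⇒ blocked
All paths are blocked; P ⊥ F | {G, R, S, X} holds.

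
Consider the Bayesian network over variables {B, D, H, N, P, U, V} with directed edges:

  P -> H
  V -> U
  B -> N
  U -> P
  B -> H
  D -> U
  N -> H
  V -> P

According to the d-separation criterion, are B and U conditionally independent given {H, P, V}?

Yes

4 paths connect B and U; each must be blocked for d-separation to hold:
Path 1: B → H ← P ← V → U
  P is a chain here and P is conditioned on, so the path is blocked at P.
Path 2: B → H ← P ← U
  P is a chain here and P is conditioned on, so the path is blocked at P.
Path 3: B → N → H ← P ← V → U
  P is a chain here and P is conditioned on, so the path is blocked at P.
Path 4: B → N → H ← P ← U
  P is a chain here and P is conditioned on, so the path is blocked at P.
All paths are blocked; B ⊥ U | {H, P, V} holds.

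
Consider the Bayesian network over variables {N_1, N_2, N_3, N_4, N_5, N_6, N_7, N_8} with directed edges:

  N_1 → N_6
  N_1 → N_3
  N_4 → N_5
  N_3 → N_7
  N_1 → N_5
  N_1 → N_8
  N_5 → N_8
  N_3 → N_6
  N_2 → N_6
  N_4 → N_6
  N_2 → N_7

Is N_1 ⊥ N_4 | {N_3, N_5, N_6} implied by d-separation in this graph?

No — N_1 and N_4 are not d-separated given {N_3, N_5, N_6}.

We examine all 5 paths between N_1 and N_4:
Path 1: N_1 → N_6 ← N_4
  N_6 is a collider and N_6 is conditioned on, which opens it — no node blocks this path, so it is active.
Path 2: N_1 → N_8 ← N_5 ← N_4
  N_8 is a collider here and neither N_8 nor any of its descendants is conditioned on, so the collider stays closed — the path is blocked at N_8.
Path 3: N_1 → N_3 → N_6 ← N_4
  N_3 is a chain here and N_3 is conditioned on, so the path is blocked at N_3.
Path 4: N_1 → N_3 → N_7 ← N_2 → N_6 ← N_4
  N_3 is a chain here and N_3 is conditioned on, so the path is blocked at N_3.
Path 5: N_1 → N_5 ← N_4
  N_5 is a collider and N_5 is conditioned on, which opens it — no node blocks this path, so it is active.
Because an active path exists, N_1 and N_4 are not d-separated.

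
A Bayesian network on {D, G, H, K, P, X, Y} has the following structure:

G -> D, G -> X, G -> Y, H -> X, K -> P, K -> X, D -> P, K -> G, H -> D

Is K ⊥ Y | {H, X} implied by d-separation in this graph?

Enumerating the 5 paths from K to Y and testing each for blocking by {H, X}:
Path 1: K → X ← H → D ← G → Y
  H is a fork here and H is conditioned on, so the path is blocked at H.
Path 2: K → X ← G → Y
  X is a collider and X is conditioned on, which opens it; G is a fork and G is not conditioned on — no node blocks this path, so it is active.
Path 3: K → G → Y
  G is a chain and G is not conditioned on — no node blocks this path, so it is active.
Path 4: K → P ← D ← H → X ← G → Y
  P is a collider here and neither P nor any of its descendants is conditioned on, so the collider stays closed — the path is blocked at P.
Path 5: K → P ← D ← G → Y
  P is a collider here and neither P nor any of its descendants is conditioned on, so the collider stays closed — the path is blocked at P.
Because an active path exists, K and Y are not d-separated.

No — K and Y are not d-separated given {H, X}.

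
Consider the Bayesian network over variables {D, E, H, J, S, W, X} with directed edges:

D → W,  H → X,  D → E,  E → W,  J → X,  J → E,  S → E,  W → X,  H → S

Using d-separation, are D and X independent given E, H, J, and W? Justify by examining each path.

Yes

We examine all 6 paths between D and X:
Path 1: D → E ← J → X
  J is a fork here and J is conditioned on, so the path is blocked at J.
Path 2: D → E → W → X
  E is a chain here and E is conditioned on, so the path is blocked at E.
Path 3: D → E ← S ← H → X
  H is a fork here and H is conditioned on, so the path is blocked at H.
Path 4: D → W ← E ← J → X
  E is a chain here and E is conditioned on, so the path is blocked at E.
Path 5: D → W ← E ← S ← H → X
  E is a chain here and E is conditioned on, so the path is blocked at E.
Path 6: D → W → X
  W is a chain here and W is conditioned on, so the path is blocked at W.
Since every path is blocked, d-separation holds.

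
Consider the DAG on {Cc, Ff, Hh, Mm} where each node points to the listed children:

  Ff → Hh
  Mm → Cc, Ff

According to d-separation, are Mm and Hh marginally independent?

There is one path between Mm and Hh:
Path 1: Mm → Ff → Hh
  Ff is a chain and Ff is not conditioned on — no node blocks this path, so it is active.
Since the path Mm → Ff → Hh is active, Mm and Hh are not d-separated given ∅.

No — Mm and Hh are not d-separated given ∅.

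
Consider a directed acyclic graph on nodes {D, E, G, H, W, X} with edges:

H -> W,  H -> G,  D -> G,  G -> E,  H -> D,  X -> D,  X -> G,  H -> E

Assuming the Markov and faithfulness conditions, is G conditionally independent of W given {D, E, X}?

No

We examine all 4 paths between G and W:
Path 1: G → E ← H → W
  E is a collider and E is conditioned on, which opens it; H is a fork and H is not conditioned on — no node blocks this path, so it is active.
Path 2: G ← H → W
  H is a fork and H is not conditioned on — no node blocks this path, so it is active.
Path 3: G ← D ← H → W
  D is a chain here and D is conditioned on, so the path is blocked at D.
Path 4: G ← X → D ← H → W
  X is a fork here and X is conditioned on, so the path is blocked at X.
Because an active path exists, G and W are not d-separated.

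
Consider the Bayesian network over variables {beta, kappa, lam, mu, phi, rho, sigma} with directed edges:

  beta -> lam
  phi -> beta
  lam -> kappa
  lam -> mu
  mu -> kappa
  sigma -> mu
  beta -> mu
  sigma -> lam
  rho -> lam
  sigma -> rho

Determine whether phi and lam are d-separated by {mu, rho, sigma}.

No — phi and lam are not d-separated given {mu, rho, sigma}.

5 paths connect phi and lam; each must be blocked for d-separation to hold:
  1. phi → beta → lam — beta:chain[open] ⇒ active
  2. phi → beta → mu ← sigma → rho → lam — beta:chain[open]; mu:collider[open]; sigma:fork[blocks]; rho:chain[blocks] ⇒ blocked
  3. phi → beta → mu ← sigma → lam — beta:chain[open]; mu:collider[open]; sigma:fork[blocks] ⇒ blocked
  4. phi → beta → mu ← lam — beta:chain[open]; mu:collider[open] ⇒ active
  5. phi → beta → mu → kappa ← lam — beta:chain[open]; mu:chain[blocks]; kappa:collider[blocks] ⇒ blocked
Because an active path exists, phi and lam are not d-separated.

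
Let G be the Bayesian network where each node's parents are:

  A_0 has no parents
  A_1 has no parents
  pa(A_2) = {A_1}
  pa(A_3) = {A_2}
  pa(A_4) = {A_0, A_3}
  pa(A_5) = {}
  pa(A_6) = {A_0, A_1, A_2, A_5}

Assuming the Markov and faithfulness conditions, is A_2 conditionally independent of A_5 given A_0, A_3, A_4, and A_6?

Enumerating the 3 paths from A_2 to A_5 and testing each for blocking by {A_0, A_3, A_4, A_6}:
Path 1: A_2 → A_6 ← A_5
  A_6 is a collider and A_6 is conditioned on, which opens it — no node blocks this path, so it is active.
Path 2: A_2 → A_3 → A_4 ← A_0 → A_6 ← A_5
  A_3 is a chain here and A_3 is conditioned on, so the path is blocked at A_3.
Path 3: A_2 ← A_1 → A_6 ← A_5
  A_1 is a fork and A_1 is not conditioned on; A_6 is a collider and A_6 is conditioned on, which opens it — no node blocks this path, so it is active.
Since the path A_2 → A_6 ← A_5 is active, A_2 and A_5 are not d-separated given {A_0, A_3, A_4, A_6}.

No — A_2 and A_5 are not d-separated given {A_0, A_3, A_4, A_6}.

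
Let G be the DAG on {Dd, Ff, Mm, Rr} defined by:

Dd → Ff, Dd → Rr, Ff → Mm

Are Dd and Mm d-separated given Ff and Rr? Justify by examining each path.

There is one path between Dd and Mm:
Path 1: Dd → Ff → Mm
  Ff is a chain here and Ff is conditioned on, so the path is blocked at Ff.
Since every path is blocked, d-separation holds.

Yes — Dd and Mm are d-separated given {Ff, Rr}.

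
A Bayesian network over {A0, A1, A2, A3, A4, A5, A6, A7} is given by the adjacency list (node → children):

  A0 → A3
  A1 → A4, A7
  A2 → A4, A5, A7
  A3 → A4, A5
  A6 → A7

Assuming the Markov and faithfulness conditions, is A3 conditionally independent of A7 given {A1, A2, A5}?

4 paths connect A3 and A7; each must be blocked for d-separation to hold:
Path 1: A3 → A5 ← A2 → A7
  A2 is a fork here and A2 is conditioned on, so the path is blocked at A2.
Path 2: A3 → A5 ← A2 → A4 ← A1 → A7
  A2 is a fork here and A2 is conditioned on, so the path is blocked at A2.
Path 3: A3 → A4 ← A2 → A7
  A4 is a collider here and neither A4 nor any of its descendants is conditioned on, so the collider stays closed — the path is blocked at A4.
Path 4: A3 → A4 ← A1 → A7
  A4 is a collider here and neither A4 nor any of its descendants is conditioned on, so the collider stays closed — the path is blocked at A4.
Since every path is blocked, d-separation holds.

Yes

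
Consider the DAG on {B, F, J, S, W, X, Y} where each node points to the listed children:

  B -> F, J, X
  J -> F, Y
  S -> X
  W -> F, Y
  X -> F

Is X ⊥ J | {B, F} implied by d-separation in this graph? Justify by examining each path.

No

There are 6 undirected paths between X and J; checking each against the conditioning set {B, F}:
  1. X → F ← W → Y ← J — F:collider[open]; W:fork[open]; Y:collider[blocks] ⇒ blocked
  2. X → F ← B → J — F:collider[open]; B:fork[blocks] ⇒ blocked
  3. X → F ← J — F:collider[open] ⇒ active
  4. X ← B → F ← W → Y ← J — B:fork[blocks]; F:collider[open]; W:fork[open]; Y:collider[blocks] ⇒ blocked
  5. X ← B → F ← J — B:fork[blocks]; F:collider[open] ⇒ blocked
  6. X ← B → J — B:fork[blocks] ⇒ blocked
At least one path is unblocked, so d-separation fails.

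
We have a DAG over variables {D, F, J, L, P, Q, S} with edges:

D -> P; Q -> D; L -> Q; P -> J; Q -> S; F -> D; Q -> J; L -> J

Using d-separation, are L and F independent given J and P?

Enumerating the 4 paths from L to F and testing each for blocking by {J, P}:
Path 1: L → Q → D ← F
  Q is a chain and Q is not conditioned on; D is a collider and its descendant P is conditioned on, which opens it — no node blocks this path, so it is active.
Path 2: L → Q → J ← P ← D ← F
  P is a chain here and P is conditioned on, so the path is blocked at P.
Path 3: L → J ← Q → D ← F
  J is a collider and J is conditioned on, which opens it; Q is a fork and Q is not conditioned on; D is a collider and its descendant P is conditioned on, which opens it — no node blocks this path, so it is active.
Path 4: L → J ← P ← D ← F
  P is a chain here and P is conditioned on, so the path is blocked at P.
At least one path is unblocked, so d-separation fails.

No — L and F are not d-separated given {J, P}.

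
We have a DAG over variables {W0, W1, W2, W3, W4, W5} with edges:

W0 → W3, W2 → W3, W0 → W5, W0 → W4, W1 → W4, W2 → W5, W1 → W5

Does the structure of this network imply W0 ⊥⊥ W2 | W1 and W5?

No

We examine all 3 paths between W0 and W2:
Path 1: W0 → W4 ← W1 → W5 ← W2
  W4 is a collider here and neither W4 nor any of its descendants is conditioned on, so the collider stays closed — the path is blocked at W4.
Path 2: W0 → W5 ← W2
  W5 is a collider and W5 is conditioned on, which opens it — no node blocks this path, so it is active.
Path 3: W0 → W3 ← W2
  W3 is a collider here and neither W3 nor any of its descendants is conditioned on, so the collider stays closed — the path is blocked at W3.
At least one path is unblocked, so d-separation fails.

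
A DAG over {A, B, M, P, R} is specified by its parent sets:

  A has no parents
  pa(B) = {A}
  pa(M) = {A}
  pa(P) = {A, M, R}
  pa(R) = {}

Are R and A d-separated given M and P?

No

We examine all 2 paths between R and A:
Path 1: R → P ← M ← A
  M is a chain here and M is conditioned on, so the path is blocked at M.
Path 2: R → P ← A
  P is a collider and P is conditioned on, which opens it — no node blocks this path, so it is active.
Because an active path exists, R and A are not d-separated.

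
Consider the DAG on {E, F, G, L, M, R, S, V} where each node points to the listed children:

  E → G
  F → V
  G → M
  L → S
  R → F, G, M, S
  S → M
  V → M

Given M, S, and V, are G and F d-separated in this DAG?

No

Enumerating the 6 paths from G to F and testing each for blocking by {M, S, V}:
Path 1: G ← R → F
  R is a fork and R is not conditioned on — no node blocks this path, so it is active.
Path 2: G ← R → S → M ← V ← F
  S is a chain here and S is conditioned on, so the path is blocked at S.
Path 3: G ← R → M ← V ← F
  V is a chain here and V is conditioned on, so the path is blocked at V.
Path 4: G → M ← V ← F
  V is a chain here and V is conditioned on, so the path is blocked at V.
Path 5: G → M ← R → F
  M is a collider and M is conditioned on, which opens it; R is a fork and R is not conditioned on — no node blocks this path, so it is active.
Path 6: G → M ← S ← R → F
  S is a chain here and S is conditioned on, so the path is blocked at S.
At least one path is unblocked, so d-separation fails.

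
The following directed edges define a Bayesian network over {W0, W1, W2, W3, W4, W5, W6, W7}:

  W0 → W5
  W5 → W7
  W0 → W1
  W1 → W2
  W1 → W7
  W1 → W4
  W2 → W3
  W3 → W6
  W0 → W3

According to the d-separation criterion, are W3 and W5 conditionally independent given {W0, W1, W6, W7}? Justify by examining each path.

We examine all 4 paths between W3 and W5:
Path 1: W3 ← W2 ← W1 → W7 ← W5
  W1 is a fork here and W1 is conditioned on, so the path is blocked at W1.
Path 2: W3 ← W2 ← W1 ← W0 → W5
  W1 is a chain here and W1 is conditioned on, so the path is blocked at W1.
Path 3: W3 ← W0 → W5
  W0 is a fork here and W0 is conditioned on, so the path is blocked at W0.
Path 4: W3 ← W0 → W1 → W7 ← W5
  W0 is a fork here and W0 is conditioned on, so the path is blocked at W0.
Since every path is blocked, d-separation holds.

Yes — W3 and W5 are d-separated given {W0, W1, W6, W7}.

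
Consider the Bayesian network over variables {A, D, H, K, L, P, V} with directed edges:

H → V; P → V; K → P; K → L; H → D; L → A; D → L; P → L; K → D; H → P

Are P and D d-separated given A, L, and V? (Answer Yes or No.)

No

Enumerating the 6 paths from P to D and testing each for blocking by {A, L, V}:
Path 1: P → V ← H → D
  V is a collider and V is conditioned on, which opens it; H is a fork and H is not conditioned on — no node blocks this path, so it is active.
Path 2: P → L ← K → D
  L is a collider and L is conditioned on, which opens it; K is a fork and K is not conditioned on — no node blocks this path, so it is active.
Path 3: P → L ← D
  L is a collider and L is conditioned on, which opens it — no node blocks this path, so it is active.
Path 4: P ← K → L ← D
  K is a fork and K is not conditioned on; L is a collider and L is conditioned on, which opens it — no node blocks this path, so it is active.
Path 5: P ← K → D
  K is a fork and K is not conditioned on — no node blocks this path, so it is active.
Path 6: P ← H → D
  H is a fork and H is not conditioned on — no node blocks this path, so it is active.
Because an active path exists, P and D are not d-separated.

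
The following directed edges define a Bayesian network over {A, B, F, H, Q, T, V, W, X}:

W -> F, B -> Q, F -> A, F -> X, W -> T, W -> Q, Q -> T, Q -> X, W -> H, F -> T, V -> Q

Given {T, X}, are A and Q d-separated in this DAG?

No

We examine all 5 paths between A and Q:
Path 1: A ← F → X ← Q
  F is a fork and F is not conditioned on; X is a collider and X is conditioned on, which opens it — no node blocks this path, so it is active.
Path 2: A ← F → T ← Q
  F is a fork and F is not conditioned on; T is a collider and T is conditioned on, which opens it — no node blocks this path, so it is active.
Path 3: A ← F → T ← W → Q
  F is a fork and F is not conditioned on; T is a collider and T is conditioned on, which opens it; W is a fork and W is not conditioned on — no node blocks this path, so it is active.
Path 4: A ← F ← W → Q
  F is a chain and F is not conditioned on; W is a fork and W is not conditioned on — no node blocks this path, so it is active.
Path 5: A ← F ← W → T ← Q
  F is a chain and F is not conditioned on; W is a fork and W is not conditioned on; T is a collider and T is conditioned on, which opens it — no node blocks this path, so it is active.
Since the path A ← F → X ← Q is active, A and Q are not d-separated given {T, X}.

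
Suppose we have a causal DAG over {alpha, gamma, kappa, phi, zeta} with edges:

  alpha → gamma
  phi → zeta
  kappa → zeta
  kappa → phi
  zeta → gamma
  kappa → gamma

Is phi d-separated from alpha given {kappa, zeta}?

Enumerating the 4 paths from phi to alpha and testing each for blocking by {kappa, zeta}:
  1. phi → zeta ← kappa → gamma ← alpha — zeta:collider[open]; kappa:fork[blocks]; gamma:collider[blocks] ⇒ blocked
  2. phi → zeta → gamma ← alpha — zeta:chain[blocks]; gamma:collider[blocks] ⇒ blocked
  3. phi ← kappa → zeta → gamma ← alpha — kappa:fork[blocks]; zeta:chain[blocks]; gamma:collider[blocks] ⇒ blocked
  4. phi ← kappa → gamma ← alpha — kappa:fork[blocks]; gamma:collider[blocks] ⇒ blocked
Since every path is blocked, d-separation holds.

Yes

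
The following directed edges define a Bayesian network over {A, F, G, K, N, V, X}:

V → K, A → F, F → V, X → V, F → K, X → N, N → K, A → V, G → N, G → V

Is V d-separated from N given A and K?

There are 5 undirected paths between V and N; checking each against the conditioning set {A, K}:
  1. V → K ← N — K:collider[open] ⇒ active
  2. V ← X → N — X:fork[open] ⇒ active
  3. V ← A → F → K ← N — A:fork[blocks]; F:chain[open]; K:collider[open] ⇒ blocked
  4. V ← G → N — G:fork[open] ⇒ active
  5. V ← F → K ← N — F:fork[open]; K:collider[open] ⇒ active
Because an active path exists, V and N are not d-separated.

No — V and N are not d-separated given {A, K}.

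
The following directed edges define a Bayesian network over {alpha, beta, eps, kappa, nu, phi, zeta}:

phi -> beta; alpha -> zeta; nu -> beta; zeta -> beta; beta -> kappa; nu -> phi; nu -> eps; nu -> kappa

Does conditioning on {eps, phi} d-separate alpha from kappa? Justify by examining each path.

No — alpha and kappa are not d-separated given {eps, phi}.

Enumerating the 3 paths from alpha to kappa and testing each for blocking by {eps, phi}:
Path 1: alpha → zeta → beta → kappa
  zeta is a chain and zeta is not conditioned on; beta is a chain and beta is not conditioned on — no node blocks this path, so it is active.
Path 2: alpha → zeta → beta ← phi ← nu → kappa
  beta is a collider here and neither beta nor any of its descendants is conditioned on, so the collider stays closed — the path is blocked at beta.
Path 3: alpha → zeta → beta ← nu → kappa
  beta is a collider here and neither beta nor any of its descendants is conditioned on, so the collider stays closed — the path is blocked at beta.
At least one path is unblocked, so d-separation fails.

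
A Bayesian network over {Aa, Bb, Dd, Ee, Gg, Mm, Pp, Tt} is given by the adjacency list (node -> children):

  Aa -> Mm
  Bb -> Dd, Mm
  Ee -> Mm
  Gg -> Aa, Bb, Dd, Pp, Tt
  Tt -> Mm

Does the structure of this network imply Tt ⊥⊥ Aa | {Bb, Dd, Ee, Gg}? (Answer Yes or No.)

Yes

6 paths connect Tt and Aa; each must be blocked for d-separation to hold:
Path 1: Tt ← Gg → Dd ← Bb → Mm ← Aa
  Gg is a fork here and Gg is conditioned on, so the path is blocked at Gg.
Path 2: Tt ← Gg → Aa
  Gg is a fork here and Gg is conditioned on, so the path is blocked at Gg.
Path 3: Tt ← Gg → Bb → Mm ← Aa
  Gg is a fork here and Gg is conditioned on, so the path is blocked at Gg.
Path 4: Tt → Mm ← Aa
  Mm is a collider here and neither Mm nor any of its descendants is conditioned on, so the collider stays closed — the path is blocked at Mm.
Path 5: Tt → Mm ← Bb → Dd ← Gg → Aa
  Mm is a collider here and neither Mm nor any of its descendants is conditioned on, so the collider stays closed — the path is blocked at Mm.
Path 6: Tt → Mm ← Bb ← Gg → Aa
  Mm is a collider here and neither Mm nor any of its descendants is conditioned on, so the collider stays closed — the path is blocked at Mm.
All paths are blocked; Tt ⊥ Aa | {Bb, Dd, Ee, Gg} holds.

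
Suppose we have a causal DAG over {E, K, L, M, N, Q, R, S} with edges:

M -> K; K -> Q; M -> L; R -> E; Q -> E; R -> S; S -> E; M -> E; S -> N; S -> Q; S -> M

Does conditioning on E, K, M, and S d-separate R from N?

Yes

Enumerating the 6 paths from R to N and testing each for blocking by {E, K, M, S}:
Path 1: R → E ← M → K → Q ← S → N
  M is a fork here and M is conditioned on, so the path is blocked at M.
Path 2: R → E ← M ← S → N
  M is a chain here and M is conditioned on, so the path is blocked at M.
Path 3: R → E ← Q ← K ← M ← S → N
  K is a chain here and K is conditioned on, so the path is blocked at K.
Path 4: R → E ← Q ← S → N
  S is a fork here and S is conditioned on, so the path is blocked at S.
Path 5: R → E ← S → N
  S is a fork here and S is conditioned on, so the path is blocked at S.
Path 6: R → S → N
  S is a chain here and S is conditioned on, so the path is blocked at S.
Since every path is blocked, d-separation holds.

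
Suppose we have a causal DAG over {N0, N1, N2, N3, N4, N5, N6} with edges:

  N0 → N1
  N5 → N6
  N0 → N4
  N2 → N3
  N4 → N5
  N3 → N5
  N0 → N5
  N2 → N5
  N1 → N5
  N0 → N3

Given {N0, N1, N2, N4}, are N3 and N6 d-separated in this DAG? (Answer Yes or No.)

No

Enumerating the 5 paths from N3 to N6 and testing each for blocking by {N0, N1, N2, N4}:
Path 1: N3 → N5 → N6
  N5 is a chain and N5 is not conditioned on — no node blocks this path, so it is active.
Path 2: N3 ← N2 → N5 → N6
  N2 is a fork here and N2 is conditioned on, so the path is blocked at N2.
Path 3: N3 ← N0 → N1 → N5 → N6
  N0 is a fork here and N0 is conditioned on, so the path is blocked at N0.
Path 4: N3 ← N0 → N5 → N6
  N0 is a fork here and N0 is conditioned on, so the path is blocked at N0.
Path 5: N3 ← N0 → N4 → N5 → N6
  N0 is a fork here and N0 is conditioned on, so the path is blocked at N0.
At least one path is unblocked, so d-separation fails.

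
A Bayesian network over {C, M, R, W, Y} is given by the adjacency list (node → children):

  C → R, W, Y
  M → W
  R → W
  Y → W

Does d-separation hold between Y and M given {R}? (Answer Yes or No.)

Yes

We examine all 3 paths between Y and M:
  1. Y → W ← M — W:collider[blocks] ⇒ blocked
  2. Y ← C → R → W ← M — C:fork[open]; R:chain[blocks]; W:collider[blocks] ⇒ blocked
  3. Y ← C → W ← M — C:fork[open]; W:collider[blocks] ⇒ blocked
Since every path is blocked, d-separation holds.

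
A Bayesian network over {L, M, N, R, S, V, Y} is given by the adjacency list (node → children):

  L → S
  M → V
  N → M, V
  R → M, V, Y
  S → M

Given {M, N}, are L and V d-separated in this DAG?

3 paths connect L and V; each must be blocked for d-separation to hold:
Path 1: L → S → M ← R → V
  S is a chain and S is not conditioned on; M is a collider and M is conditioned on, which opens it; R is a fork and R is not conditioned on — no node blocks this path, so it is active.
Path 2: L → S → M ← N → V
  N is a fork here and N is conditioned on, so the path is blocked at N.
Path 3: L → S → M → V
  M is a chain here and M is conditioned on, so the path is blocked at M.
Because an active path exists, L and V are not d-separated.

No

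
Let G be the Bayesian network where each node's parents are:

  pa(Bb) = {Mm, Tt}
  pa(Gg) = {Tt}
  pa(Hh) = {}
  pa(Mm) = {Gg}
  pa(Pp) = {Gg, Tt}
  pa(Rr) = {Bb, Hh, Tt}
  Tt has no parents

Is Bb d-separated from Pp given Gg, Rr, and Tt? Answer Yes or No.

Yes

6 paths connect Bb and Pp; each must be blocked for d-separation to hold:
Path 1: Bb ← Tt → Gg → Pp
  Tt is a fork here and Tt is conditioned on, so the path is blocked at Tt.
Path 2: Bb ← Tt → Pp
  Tt is a fork here and Tt is conditioned on, so the path is blocked at Tt.
Path 3: Bb ← Mm ← Gg ← Tt → Pp
  Gg is a chain here and Gg is conditioned on, so the path is blocked at Gg.
Path 4: Bb ← Mm ← Gg → Pp
  Gg is a fork here and Gg is conditioned on, so the path is blocked at Gg.
Path 5: Bb → Rr ← Tt → Gg → Pp
  Tt is a fork here and Tt is conditioned on, so the path is blocked at Tt.
Path 6: Bb → Rr ← Tt → Pp
  Tt is a fork here and Tt is conditioned on, so the path is blocked at Tt.
Since every path is blocked, d-separation holds.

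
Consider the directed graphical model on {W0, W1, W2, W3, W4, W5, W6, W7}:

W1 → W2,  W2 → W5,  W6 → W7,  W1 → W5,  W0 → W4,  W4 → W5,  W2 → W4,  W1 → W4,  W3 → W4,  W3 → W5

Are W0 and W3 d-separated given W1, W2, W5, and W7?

No

We examine all 6 paths between W0 and W3:
Path 1: W0 → W4 ← W1 → W2 → W5 ← W3
  W1 is a fork here and W1 is conditioned on, so the path is blocked at W1.
Path 2: W0 → W4 ← W1 → W5 ← W3
  W1 is a fork here and W1 is conditioned on, so the path is blocked at W1.
Path 3: W0 → W4 ← W2 ← W1 → W5 ← W3
  W2 is a chain here and W2 is conditioned on, so the path is blocked at W2.
Path 4: W0 → W4 ← W2 → W5 ← W3
  W2 is a fork here and W2 is conditioned on, so the path is blocked at W2.
Path 5: W0 → W4 → W5 ← W3
  W4 is a chain and W4 is not conditioned on; W5 is a collider and W5 is conditioned on, which opens it — no node blocks this path, so it is active.
Path 6: W0 → W4 ← W3
  W4 is a collider and its descendant W5 is conditioned on, which opens it — no node blocks this path, so it is active.
Because an active path exists, W0 and W3 are not d-separated.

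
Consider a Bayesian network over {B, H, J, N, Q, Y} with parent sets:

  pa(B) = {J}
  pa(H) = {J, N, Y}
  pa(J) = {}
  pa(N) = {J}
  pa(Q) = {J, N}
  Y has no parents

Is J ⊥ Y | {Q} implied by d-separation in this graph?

Yes

Enumerating the 3 paths from J to Y and testing each for blocking by {Q}:
  1. J → H ← Y — H:collider[blocks] ⇒ blocked
  2. J → Q ← N → H ← Y — Q:collider[open]; N:fork[open]; H:collider[blocks] ⇒ blocked
  3. J → N → H ← Y — N:chain[open]; H:collider[blocks] ⇒ blocked
All paths are blocked; J ⊥ Y | {Q} holds.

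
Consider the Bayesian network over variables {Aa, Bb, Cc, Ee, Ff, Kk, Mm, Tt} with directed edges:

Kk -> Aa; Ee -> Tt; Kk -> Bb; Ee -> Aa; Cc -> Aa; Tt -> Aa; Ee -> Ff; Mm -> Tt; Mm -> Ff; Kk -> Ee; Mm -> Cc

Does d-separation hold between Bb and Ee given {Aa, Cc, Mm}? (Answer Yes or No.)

Enumerating the 6 paths from Bb to Ee and testing each for blocking by {Aa, Cc, Mm}:
  1. Bb ← Kk → Ee — Kk:fork[open] ⇒ active
  2. Bb ← Kk → Aa ← Ee — Kk:fork[open]; Aa:collider[open] ⇒ active
  3. Bb ← Kk → Aa ← Cc ← Mm → Ff ← Ee — Kk:fork[open]; Aa:collider[open]; Cc:chain[blocks]; Mm:fork[blocks]; Ff:collider[blocks] ⇒ blocked
  4. Bb ← Kk → Aa ← Cc ← Mm → Tt ← Ee — Kk:fork[open]; Aa:collider[open]; Cc:chain[blocks]; Mm:fork[blocks]; Tt:collider[open] ⇒ blocked
  5. Bb ← Kk → Aa ← Tt ← Ee — Kk:fork[open]; Aa:collider[open]; Tt:chain[open] ⇒ active
  6. Bb ← Kk → Aa ← Tt ← Mm → Ff ← Ee — Kk:fork[open]; Aa:collider[open]; Tt:chain[open]; Mm:fork[blocks]; Ff:collider[blocks] ⇒ blocked
Since the path Bb ← Kk → Ee is active, Bb and Ee are not d-separated given {Aa, Cc, Mm}.

No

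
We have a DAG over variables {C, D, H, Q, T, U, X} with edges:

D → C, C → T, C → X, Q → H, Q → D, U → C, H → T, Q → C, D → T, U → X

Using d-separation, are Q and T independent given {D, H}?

No

We examine all 5 paths between Q and T:
Path 1: Q → D → T
  D is a chain here and D is conditioned on, so the path is blocked at D.
Path 2: Q → D → C → T
  D is a chain here and D is conditioned on, so the path is blocked at D.
Path 3: Q → C → T
  C is a chain and C is not conditioned on — no node blocks this path, so it is active.
Path 4: Q → C ← D → T
  C is a collider here and neither C nor any of its descendants is conditioned on, so the collider stays closed — the path is blocked at C.
Path 5: Q → H → T
  H is a chain here and H is conditioned on, so the path is blocked at H.
Since the path Q → C → T is active, Q and T are not d-separated given {D, H}.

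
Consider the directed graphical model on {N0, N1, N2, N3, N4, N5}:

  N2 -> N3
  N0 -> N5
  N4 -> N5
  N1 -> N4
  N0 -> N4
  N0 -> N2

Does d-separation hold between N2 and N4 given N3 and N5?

There are 2 undirected paths between N2 and N4; checking each against the conditioning set {N3, N5}:
Path 1: N2 ← N0 → N5 ← N4
  N0 is a fork and N0 is not conditioned on; N5 is a collider and N5 is conditioned on, which opens it — no node blocks this path, so it is active.
Path 2: N2 ← N0 → N4
  N0 is a fork and N0 is not conditioned on — no node blocks this path, so it is active.
Because an active path exists, N2 and N4 are not d-separated.

No — N2 and N4 are not d-separated given {N3, N5}.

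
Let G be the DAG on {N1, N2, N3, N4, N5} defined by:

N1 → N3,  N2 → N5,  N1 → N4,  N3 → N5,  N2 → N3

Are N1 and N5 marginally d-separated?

No

There are 2 undirected paths between N1 and N5; checking each against the conditioning set ∅:
Path 1: N1 → N3 ← N2 → N5
  N3 is a collider here and neither N3 nor any of its descendants is conditioned on, so the collider stays closed — the path is blocked at N3.
Path 2: N1 → N3 → N5
  N3 is a chain and N3 is not conditioned on — no node blocks this path, so it is active.
At least one path is unblocked, so d-separation fails.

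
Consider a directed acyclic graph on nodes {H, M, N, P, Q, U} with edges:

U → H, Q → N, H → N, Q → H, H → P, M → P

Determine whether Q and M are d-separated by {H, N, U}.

Yes — Q and M are d-separated given {H, N, U}.

2 paths connect Q and M; each must be blocked for d-separation to hold:
  1. Q → H → P ← M — H:chain[blocks]; P:collider[blocks] ⇒ blocked
  2. Q → N ← H → P ← M — N:collider[open]; H:fork[blocks]; P:collider[blocks] ⇒ blocked
Every path is blocked, so Q and M are d-separated given {H, N, U}.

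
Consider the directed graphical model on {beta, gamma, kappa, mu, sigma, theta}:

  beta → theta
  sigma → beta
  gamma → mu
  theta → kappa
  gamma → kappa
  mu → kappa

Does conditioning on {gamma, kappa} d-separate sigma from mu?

We examine all 2 paths between sigma and mu:
Path 1: sigma → beta → theta → kappa ← mu
  beta is a chain and beta is not conditioned on; theta is a chain and theta is not conditioned on; kappa is a collider and kappa is conditioned on, which opens it — no node blocks this path, so it is active.
Path 2: sigma → beta → theta → kappa ← gamma → mu
  gamma is a fork here and gamma is conditioned on, so the path is blocked at gamma.
Since the path sigma → beta → theta → kappa ← mu is active, sigma and mu are not d-separated given {gamma, kappa}.

No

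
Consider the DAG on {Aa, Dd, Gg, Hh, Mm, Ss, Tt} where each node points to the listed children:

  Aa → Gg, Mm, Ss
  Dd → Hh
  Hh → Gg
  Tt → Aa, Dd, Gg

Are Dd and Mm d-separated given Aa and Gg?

We examine all 4 paths between Dd and Mm:
Path 1: Dd → Hh → Gg ← Aa → Mm
  Aa is a fork here and Aa is conditioned on, so the path is blocked at Aa.
Path 2: Dd → Hh → Gg ← Tt → Aa → Mm
  Aa is a chain here and Aa is conditioned on, so the path is blocked at Aa.
Path 3: Dd ← Tt → Aa → Mm
  Aa is a chain here and Aa is conditioned on, so the path is blocked at Aa.
Path 4: Dd ← Tt → Gg ← Aa → Mm
  Aa is a fork here and Aa is conditioned on, so the path is blocked at Aa.
All paths are blocked; Dd ⊥ Mm | {Aa, Gg} holds.

Yes — Dd and Mm are d-separated given {Aa, Gg}.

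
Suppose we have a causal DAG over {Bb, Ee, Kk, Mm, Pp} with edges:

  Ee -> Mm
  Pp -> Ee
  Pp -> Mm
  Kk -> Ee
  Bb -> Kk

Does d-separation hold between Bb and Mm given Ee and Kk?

Enumerating the 2 paths from Bb to Mm and testing each for blocking by {Ee, Kk}:
Path 1: Bb → Kk → Ee ← Pp → Mm
  Kk is a chain here and Kk is conditioned on, so the path is blocked at Kk.
Path 2: Bb → Kk → Ee → Mm
  Kk is a chain here and Kk is conditioned on, so the path is blocked at Kk.
Since every path is blocked, d-separation holds.

Yes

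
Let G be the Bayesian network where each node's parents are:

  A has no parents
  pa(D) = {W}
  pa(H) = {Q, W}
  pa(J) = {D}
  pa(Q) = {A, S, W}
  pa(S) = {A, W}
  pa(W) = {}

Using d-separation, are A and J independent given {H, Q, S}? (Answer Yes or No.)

No — A and J are not d-separated given {H, Q, S}.

We examine all 6 paths between A and J:
  1. A → S ← W → D → J — S:collider[open]; W:fork[open]; D:chain[open] ⇒ active
  2. A → S → Q → H ← W → D → J — S:chain[blocks]; Q:chain[blocks]; H:collider[open]; W:fork[open]; D:chain[open] ⇒ blocked
  3. A → S → Q ← W → D → J — S:chain[blocks]; Q:collider[open]; W:fork[open]; D:chain[open] ⇒ blocked
  4. A → Q → H ← W → D → J — Q:chain[blocks]; H:collider[open]; W:fork[open]; D:chain[open] ⇒ blocked
  5. A → Q ← S ← W → D → J — Q:collider[open]; S:chain[blocks]; W:fork[open]; D:chain[open] ⇒ blocked
  6. A → Q ← W → D → J — Q:collider[open]; W:fork[open]; D:chain[open] ⇒ active
Since the path A → S ← W → D → J is active, A and J are not d-separated given {H, Q, S}.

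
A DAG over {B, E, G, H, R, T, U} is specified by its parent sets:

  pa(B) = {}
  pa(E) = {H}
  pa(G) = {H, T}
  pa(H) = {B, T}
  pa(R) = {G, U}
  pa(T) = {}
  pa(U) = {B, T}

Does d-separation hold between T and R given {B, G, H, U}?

Yes

There are 6 undirected paths between T and R; checking each against the conditioning set {B, G, H, U}:
  1. T → U ← B → H → G → R — U:collider[open]; B:fork[blocks]; H:chain[blocks]; G:chain[blocks] ⇒ blocked
  2. T → U → R — U:chain[blocks] ⇒ blocked
  3. T → H ← B → U → R — H:collider[open]; B:fork[blocks]; U:chain[blocks] ⇒ blocked
  4. T → H → G → R — H:chain[blocks]; G:chain[blocks] ⇒ blocked
  5. T → G ← H ← B → U → R — G:collider[open]; H:chain[blocks]; B:fork[blocks]; U:chain[blocks] ⇒ blocked
  6. T → G → R — G:chain[blocks] ⇒ blocked
Every path is blocked, so T and R are d-separated given {B, G, H, U}.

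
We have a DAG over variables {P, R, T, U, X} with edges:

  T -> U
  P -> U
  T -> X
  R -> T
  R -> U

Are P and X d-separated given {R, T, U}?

Yes

There are 2 undirected paths between P and X; checking each against the conditioning set {R, T, U}:
Path 1: P → U ← R → T → X
  R is a fork here and R is conditioned on, so the path is blocked at R.
Path 2: P → U ← T → X
  T is a fork here and T is conditioned on, so the path is blocked at T.
Since every path is blocked, d-separation holds.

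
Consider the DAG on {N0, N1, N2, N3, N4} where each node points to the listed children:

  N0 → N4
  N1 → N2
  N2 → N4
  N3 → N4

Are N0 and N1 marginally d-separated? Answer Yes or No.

The only undirected path from N0 to N1 is:
  1. N0 → N4 ← N2 ← N1 — N4:collider[blocks]; N2:chain[open] ⇒ blocked
Every path is blocked, so N0 and N1 are d-separated given ∅.

Yes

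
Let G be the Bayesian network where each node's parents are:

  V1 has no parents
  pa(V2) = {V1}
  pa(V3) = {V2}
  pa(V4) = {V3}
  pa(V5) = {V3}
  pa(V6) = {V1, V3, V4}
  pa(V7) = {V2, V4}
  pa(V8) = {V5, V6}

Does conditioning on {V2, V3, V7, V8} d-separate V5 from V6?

No — V5 and V6 are not d-separated given {V2, V3, V7, V8}.

There are 6 undirected paths between V5 and V6; checking each against the conditioning set {V2, V3, V7, V8}:
Path 1: V5 ← V3 → V6
  V3 is a fork here and V3 is conditioned on, so the path is blocked at V3.
Path 2: V5 ← V3 ← V2 → V7 ← V4 → V6
  V3 is a chain here and V3 is conditioned on, so the path is blocked at V3.
Path 3: V5 ← V3 ← V2 ← V1 → V6
  V3 is a chain here and V3 is conditioned on, so the path is blocked at V3.
Path 4: V5 ← V3 → V4 → V6
  V3 is a fork here and V3 is conditioned on, so the path is blocked at V3.
Path 5: V5 ← V3 → V4 → V7 ← V2 ← V1 → V6
  V3 is a fork here and V3 is conditioned on, so the path is blocked at V3.
Path 6: V5 → V8 ← V6
  V8 is a collider and V8 is conditioned on, which opens it — no node blocks this path, so it is active.
Since the path V5 → V8 ← V6 is active, V5 and V6 are not d-separated given {V2, V3, V7, V8}.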